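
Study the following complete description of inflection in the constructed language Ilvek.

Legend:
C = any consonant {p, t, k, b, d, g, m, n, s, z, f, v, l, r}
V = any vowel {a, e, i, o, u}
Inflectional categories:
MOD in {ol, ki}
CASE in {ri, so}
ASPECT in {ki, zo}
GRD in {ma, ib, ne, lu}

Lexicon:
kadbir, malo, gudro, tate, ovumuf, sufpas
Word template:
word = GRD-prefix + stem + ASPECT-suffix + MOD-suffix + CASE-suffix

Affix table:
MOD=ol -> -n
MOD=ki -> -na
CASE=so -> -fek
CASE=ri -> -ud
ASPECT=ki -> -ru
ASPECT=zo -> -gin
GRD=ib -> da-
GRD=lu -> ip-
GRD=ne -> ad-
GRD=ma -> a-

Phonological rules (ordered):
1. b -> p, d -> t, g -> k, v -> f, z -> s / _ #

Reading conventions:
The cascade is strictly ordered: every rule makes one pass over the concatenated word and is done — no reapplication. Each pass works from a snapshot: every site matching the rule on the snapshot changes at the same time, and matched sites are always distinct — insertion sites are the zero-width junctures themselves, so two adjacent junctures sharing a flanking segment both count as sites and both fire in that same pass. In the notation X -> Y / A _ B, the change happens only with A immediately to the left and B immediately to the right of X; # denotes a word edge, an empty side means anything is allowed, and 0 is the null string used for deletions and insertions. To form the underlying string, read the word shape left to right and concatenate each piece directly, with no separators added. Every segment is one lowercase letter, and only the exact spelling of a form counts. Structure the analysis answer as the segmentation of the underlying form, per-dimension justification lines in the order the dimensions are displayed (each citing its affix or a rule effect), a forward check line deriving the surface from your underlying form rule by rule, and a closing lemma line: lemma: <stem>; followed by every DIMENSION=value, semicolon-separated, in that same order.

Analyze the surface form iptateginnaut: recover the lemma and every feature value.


underlying: ip-tate-gin-na-ud
MOD=ki - signalled by the affix -na
CASE=ri - signalled by the affix -ud
ASPECT=zo - signalled by the affix -gin
GRD=lu - signalled by the affix ip-
check: iptateginnaud -> iptateginnaut
lemma: tate; MOD=ki; CASE=ri; ASPECT=zo; GRD=lu


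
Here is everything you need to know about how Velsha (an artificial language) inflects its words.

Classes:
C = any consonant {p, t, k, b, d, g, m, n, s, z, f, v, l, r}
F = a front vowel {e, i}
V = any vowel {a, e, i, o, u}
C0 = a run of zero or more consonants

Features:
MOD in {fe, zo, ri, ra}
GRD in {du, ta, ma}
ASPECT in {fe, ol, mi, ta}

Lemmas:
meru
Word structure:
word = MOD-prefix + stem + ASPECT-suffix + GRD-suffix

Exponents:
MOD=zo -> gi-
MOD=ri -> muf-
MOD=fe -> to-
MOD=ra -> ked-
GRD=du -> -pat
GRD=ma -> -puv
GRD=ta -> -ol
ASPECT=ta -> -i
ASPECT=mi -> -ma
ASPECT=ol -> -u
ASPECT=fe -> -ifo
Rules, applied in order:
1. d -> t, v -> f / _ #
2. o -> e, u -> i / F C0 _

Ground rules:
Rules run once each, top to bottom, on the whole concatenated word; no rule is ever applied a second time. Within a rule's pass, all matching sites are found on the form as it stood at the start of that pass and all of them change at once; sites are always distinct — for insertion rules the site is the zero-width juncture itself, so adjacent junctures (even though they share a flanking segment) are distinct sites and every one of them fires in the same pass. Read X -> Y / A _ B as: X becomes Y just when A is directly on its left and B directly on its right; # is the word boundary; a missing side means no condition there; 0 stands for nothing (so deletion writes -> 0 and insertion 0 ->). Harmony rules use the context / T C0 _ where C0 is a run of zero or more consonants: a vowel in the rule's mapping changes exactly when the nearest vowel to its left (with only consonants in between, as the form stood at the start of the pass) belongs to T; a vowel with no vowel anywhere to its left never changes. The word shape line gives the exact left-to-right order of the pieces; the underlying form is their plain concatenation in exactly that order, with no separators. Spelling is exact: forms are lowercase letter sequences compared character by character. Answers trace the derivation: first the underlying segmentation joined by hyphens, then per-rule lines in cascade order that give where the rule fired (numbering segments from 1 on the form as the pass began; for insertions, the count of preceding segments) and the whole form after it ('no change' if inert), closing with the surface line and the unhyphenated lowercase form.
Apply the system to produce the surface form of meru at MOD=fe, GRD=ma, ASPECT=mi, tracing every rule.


underlying: to-meru-ma-puv
1. d -> t, v -> f / _ #: fires at position(s) 11: tomerumapuf
2. o -> e, u -> i / F C0 _: fires at position(s) 6: tomerimapuf
surface: tomerimapuf


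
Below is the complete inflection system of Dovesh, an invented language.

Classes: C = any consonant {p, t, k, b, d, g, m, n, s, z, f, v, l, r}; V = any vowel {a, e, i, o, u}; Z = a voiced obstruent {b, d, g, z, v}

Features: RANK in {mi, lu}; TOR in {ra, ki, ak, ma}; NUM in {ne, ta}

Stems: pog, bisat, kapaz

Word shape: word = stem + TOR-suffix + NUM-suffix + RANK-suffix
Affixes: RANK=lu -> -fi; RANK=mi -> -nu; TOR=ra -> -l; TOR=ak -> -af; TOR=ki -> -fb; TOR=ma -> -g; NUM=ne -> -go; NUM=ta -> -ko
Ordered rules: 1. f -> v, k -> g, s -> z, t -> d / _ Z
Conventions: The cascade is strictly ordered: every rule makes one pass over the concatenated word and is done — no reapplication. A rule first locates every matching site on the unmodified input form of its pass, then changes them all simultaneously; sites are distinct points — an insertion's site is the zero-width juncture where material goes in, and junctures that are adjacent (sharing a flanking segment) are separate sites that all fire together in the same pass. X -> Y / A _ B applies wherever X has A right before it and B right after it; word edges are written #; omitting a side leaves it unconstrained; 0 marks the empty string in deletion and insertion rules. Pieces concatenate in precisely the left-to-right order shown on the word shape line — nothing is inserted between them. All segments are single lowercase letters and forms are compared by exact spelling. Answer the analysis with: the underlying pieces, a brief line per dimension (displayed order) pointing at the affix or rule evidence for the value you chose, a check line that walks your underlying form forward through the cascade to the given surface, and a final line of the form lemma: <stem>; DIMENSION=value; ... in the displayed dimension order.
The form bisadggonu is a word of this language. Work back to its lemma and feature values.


underlying: bisat-g-go-nu
RANK=mi - signalled by the affix -nu
TOR=ma - signalled by the affix -g
NUM=ne - signalled by the affix -go
check: bisatggonu -> bisadggonu
lemma: bisat; RANK=mi; TOR=ma; NUM=ne


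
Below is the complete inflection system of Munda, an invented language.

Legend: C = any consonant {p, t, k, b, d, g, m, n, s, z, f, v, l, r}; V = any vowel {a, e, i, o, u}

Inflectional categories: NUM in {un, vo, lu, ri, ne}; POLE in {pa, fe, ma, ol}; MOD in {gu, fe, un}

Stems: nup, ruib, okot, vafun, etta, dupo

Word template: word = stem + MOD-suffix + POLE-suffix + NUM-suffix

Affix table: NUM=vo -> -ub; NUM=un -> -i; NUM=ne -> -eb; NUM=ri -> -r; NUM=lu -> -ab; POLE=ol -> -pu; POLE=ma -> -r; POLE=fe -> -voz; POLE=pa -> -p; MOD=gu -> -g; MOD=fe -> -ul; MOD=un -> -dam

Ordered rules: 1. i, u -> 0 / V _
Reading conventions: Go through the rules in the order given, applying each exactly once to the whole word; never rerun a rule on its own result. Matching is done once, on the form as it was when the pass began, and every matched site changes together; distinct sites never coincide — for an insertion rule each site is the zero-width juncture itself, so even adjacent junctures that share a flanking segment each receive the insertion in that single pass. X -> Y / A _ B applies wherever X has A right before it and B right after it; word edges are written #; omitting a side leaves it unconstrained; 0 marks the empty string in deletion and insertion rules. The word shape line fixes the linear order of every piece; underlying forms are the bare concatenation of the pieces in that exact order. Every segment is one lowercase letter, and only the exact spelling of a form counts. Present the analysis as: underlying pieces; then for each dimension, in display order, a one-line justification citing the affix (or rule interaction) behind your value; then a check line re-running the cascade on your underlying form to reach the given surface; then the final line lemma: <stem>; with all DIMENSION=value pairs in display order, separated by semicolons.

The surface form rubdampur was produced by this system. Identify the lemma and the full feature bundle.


underlying: ruib-dam-pu-r
NUM=ri - signalled by the affix -r
POLE=ol - signalled by the affix -pu
MOD=un - signalled by the affix -dam
check: ruibdampur -> rubdampur
lemma: ruib; NUM=ri; POLE=ol; MOD=un


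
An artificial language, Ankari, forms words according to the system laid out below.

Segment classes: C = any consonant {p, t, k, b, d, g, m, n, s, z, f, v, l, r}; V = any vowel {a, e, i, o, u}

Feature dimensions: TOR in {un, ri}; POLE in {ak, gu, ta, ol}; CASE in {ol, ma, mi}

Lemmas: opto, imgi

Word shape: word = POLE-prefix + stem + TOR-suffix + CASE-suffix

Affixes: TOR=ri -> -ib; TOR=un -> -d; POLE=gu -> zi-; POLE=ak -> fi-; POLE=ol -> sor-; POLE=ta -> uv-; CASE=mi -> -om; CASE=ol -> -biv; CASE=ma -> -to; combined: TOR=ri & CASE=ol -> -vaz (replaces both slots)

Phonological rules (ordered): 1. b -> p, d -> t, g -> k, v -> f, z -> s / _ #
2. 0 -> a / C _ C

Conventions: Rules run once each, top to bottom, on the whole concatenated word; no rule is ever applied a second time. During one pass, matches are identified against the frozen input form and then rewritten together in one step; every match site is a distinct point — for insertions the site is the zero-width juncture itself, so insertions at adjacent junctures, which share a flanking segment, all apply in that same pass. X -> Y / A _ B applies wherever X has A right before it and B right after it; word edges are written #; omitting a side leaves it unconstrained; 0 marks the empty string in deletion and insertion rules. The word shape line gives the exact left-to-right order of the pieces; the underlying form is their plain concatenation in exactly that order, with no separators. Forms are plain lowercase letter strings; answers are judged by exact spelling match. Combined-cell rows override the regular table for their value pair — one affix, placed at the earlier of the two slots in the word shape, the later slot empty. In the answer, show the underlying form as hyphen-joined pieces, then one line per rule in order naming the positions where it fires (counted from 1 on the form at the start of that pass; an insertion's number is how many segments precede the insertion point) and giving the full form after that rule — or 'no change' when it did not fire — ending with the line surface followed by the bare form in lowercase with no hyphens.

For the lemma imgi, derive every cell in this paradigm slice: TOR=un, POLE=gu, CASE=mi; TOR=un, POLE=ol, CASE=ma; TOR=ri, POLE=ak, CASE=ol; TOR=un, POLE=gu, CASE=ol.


cell TOR=un, POLE=gu, CASE=mi:
underlying: zi-imgi-d-om
1. b -> p, d -> t, g -> k, v -> f, z -> s / _ #: no change
2. 0 -> a / C _ C: inserts after position(s) 4: ziimagidom
surface: ziimagidom

cell TOR=un, POLE=ol, CASE=ma:
underlying: sor-imgi-d-to
1. b -> p, d -> t, g -> k, v -> f, z -> s / _ #: no change
2. 0 -> a / C _ C: inserts after position(s) 5, 8: sorimagidato
surface: sorimagidato

cell TOR=ri, POLE=ak, CASE=ol:
underlying: fi-imgi-vaz
1. b -> p, d -> t, g -> k, v -> f, z -> s / _ #: fires at position(s) 9: fiimgivas
2. 0 -> a / C _ C: inserts after position(s) 4: fiimagivas
surface: fiimagivas

cell TOR=un, POLE=gu, CASE=ol:
underlying: zi-imgi-d-biv
1. b -> p, d -> t, g -> k, v -> f, z -> s / _ #: fires at position(s) 10: ziimgidbif
2. 0 -> a / C _ C: inserts after position(s) 4, 7: ziimagidabif
surface: ziimagidabif


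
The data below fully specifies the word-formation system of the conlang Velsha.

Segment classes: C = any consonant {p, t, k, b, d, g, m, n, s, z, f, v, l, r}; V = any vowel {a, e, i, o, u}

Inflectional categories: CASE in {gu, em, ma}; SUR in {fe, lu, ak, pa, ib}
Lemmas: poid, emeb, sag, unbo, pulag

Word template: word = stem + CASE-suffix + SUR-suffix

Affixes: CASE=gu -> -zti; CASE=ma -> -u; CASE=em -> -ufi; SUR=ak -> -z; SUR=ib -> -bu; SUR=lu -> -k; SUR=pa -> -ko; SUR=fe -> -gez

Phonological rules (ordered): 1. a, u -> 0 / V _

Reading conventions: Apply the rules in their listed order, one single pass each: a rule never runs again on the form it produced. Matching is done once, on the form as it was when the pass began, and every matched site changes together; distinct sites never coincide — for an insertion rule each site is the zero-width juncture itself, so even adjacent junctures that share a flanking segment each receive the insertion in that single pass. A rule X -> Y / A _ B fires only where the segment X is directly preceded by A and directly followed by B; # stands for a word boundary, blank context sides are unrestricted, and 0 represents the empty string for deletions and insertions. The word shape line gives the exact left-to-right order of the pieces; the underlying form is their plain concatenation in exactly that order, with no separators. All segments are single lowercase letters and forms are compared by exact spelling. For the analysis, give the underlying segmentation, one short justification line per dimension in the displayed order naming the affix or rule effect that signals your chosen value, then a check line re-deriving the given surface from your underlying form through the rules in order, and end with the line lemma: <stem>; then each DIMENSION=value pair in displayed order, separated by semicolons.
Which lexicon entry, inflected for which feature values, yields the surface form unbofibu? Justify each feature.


underlying: unbo-ufi-bu
CASE=em - signalled by the affix -ufi
SUR=ib - signalled by the affix -bu
check: unboufibu -> unbofibu
lemma: unbo; CASE=em; SUR=ib


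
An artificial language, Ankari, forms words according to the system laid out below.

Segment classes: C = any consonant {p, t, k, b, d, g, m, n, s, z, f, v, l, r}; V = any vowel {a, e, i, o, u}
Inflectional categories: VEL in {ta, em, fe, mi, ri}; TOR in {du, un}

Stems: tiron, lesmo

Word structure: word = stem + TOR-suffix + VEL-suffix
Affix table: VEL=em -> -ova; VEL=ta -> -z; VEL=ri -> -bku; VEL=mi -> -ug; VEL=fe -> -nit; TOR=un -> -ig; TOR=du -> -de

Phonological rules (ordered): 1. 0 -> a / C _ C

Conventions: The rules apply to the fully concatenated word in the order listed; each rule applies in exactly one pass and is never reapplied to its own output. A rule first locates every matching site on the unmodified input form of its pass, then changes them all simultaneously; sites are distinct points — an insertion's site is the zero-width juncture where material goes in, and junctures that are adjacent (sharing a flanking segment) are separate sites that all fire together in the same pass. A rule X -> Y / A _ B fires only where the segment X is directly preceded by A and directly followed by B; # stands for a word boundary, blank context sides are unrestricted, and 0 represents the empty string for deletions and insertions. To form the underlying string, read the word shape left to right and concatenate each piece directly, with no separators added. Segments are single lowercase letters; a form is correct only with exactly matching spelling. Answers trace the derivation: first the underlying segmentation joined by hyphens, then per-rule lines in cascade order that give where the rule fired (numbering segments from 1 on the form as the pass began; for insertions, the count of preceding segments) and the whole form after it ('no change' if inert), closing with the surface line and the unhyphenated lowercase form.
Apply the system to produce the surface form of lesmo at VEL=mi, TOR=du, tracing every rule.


underlying: lesmo-de-ug
1. 0 -> a / C _ C: inserts after position(s) 3: lesamodeug
surface: lesamodeug


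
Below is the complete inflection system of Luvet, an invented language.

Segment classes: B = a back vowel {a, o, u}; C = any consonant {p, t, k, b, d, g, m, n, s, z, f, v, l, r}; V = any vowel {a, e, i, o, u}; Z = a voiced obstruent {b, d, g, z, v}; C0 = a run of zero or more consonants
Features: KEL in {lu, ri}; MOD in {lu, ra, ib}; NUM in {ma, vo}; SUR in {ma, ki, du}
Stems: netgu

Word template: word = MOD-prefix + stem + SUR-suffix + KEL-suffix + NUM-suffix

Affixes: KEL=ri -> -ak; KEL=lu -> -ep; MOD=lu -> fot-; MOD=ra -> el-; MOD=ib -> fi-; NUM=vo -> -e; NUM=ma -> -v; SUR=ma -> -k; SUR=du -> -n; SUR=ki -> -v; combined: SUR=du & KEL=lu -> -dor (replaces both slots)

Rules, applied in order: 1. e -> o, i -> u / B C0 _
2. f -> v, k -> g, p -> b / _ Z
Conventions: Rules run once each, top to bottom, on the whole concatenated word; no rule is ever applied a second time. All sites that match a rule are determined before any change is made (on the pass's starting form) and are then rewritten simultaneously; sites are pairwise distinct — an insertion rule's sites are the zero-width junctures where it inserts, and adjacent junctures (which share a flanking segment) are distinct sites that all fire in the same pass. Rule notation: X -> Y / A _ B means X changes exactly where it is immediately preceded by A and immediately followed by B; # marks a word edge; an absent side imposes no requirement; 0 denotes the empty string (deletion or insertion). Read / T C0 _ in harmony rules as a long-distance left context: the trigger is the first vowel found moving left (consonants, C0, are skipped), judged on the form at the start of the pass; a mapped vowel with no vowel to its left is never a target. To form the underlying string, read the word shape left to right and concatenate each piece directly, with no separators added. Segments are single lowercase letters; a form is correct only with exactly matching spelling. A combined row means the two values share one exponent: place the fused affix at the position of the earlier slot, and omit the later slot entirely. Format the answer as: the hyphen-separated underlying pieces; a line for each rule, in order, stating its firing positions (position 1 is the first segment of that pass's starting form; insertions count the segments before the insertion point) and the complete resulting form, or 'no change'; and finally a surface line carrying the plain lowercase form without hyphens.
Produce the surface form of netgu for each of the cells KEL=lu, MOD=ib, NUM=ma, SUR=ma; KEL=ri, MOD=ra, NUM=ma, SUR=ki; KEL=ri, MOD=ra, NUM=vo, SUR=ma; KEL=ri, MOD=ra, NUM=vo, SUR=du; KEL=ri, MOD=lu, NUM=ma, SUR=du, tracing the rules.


cell KEL=lu, MOD=ib, NUM=ma, SUR=ma:
underlying: fi-netgu-k-ep-v
1. e -> o, i -> u / B C0 _: fires at position(s) 9: finetgukopv
2. f -> v, k -> g, p -> b / _ Z: fires at position(s) 10: finetgukobv
surface: finetgukobv

cell KEL=ri, MOD=ra, NUM=ma, SUR=ki:
underlying: el-netgu-v-ak-v
1. e -> o, i -> u / B C0 _: no change
2. f -> v, k -> g, p -> b / _ Z: fires at position(s) 10: elnetguvagv
surface: elnetguvagv

cell KEL=ri, MOD=ra, NUM=vo, SUR=ma:
underlying: el-netgu-k-ak-e
1. e -> o, i -> u / B C0 _: fires at position(s) 11: elnetgukako
2. f -> v, k -> g, p -> b / _ Z: no change
surface: elnetgukako

cell KEL=ri, MOD=ra, NUM=vo, SUR=du:
underlying: el-netgu-n-ak-e
1. e -> o, i -> u / B C0 _: fires at position(s) 11: elnetgunako
2. f -> v, k -> g, p -> b / _ Z: no change
surface: elnetgunako

cell KEL=ri, MOD=lu, NUM=ma, SUR=du:
underlying: fot-netgu-n-ak-v
1. e -> o, i -> u / B C0 _: fires at position(s) 5: fotnotgunakv
2. f -> v, k -> g, p -> b / _ Z: fires at position(s) 11: fotnotgunagv
surface: fotnotgunagv


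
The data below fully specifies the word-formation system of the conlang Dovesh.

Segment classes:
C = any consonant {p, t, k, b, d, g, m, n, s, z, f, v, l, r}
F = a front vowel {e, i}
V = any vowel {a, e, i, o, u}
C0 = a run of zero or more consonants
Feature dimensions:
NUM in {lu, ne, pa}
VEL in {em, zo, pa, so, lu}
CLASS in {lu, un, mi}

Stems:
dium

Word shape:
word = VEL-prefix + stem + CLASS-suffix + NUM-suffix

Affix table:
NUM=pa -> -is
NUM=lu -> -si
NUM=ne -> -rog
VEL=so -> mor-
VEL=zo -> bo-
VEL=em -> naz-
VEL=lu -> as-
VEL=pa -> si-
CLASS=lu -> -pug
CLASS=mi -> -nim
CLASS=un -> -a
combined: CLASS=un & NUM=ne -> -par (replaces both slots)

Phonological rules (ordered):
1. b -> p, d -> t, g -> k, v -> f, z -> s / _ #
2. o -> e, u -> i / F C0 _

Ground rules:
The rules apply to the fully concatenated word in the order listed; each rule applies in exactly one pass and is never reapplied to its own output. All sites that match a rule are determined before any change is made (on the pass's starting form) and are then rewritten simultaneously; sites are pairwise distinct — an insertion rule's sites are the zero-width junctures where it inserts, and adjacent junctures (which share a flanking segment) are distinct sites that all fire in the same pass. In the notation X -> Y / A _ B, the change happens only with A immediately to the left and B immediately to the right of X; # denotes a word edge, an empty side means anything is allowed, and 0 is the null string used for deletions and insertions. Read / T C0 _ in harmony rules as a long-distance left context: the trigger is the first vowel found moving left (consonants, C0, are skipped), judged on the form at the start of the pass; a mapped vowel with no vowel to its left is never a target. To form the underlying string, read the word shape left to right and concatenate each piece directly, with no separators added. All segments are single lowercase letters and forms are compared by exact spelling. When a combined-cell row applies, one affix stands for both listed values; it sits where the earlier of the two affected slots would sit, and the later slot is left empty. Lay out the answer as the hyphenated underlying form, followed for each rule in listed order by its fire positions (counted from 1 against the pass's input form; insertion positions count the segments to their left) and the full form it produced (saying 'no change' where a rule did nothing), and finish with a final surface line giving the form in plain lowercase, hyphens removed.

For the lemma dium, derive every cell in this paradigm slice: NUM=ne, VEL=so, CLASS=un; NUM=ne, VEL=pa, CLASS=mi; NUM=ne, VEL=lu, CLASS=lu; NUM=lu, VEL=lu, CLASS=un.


cell NUM=ne, VEL=so, CLASS=un:
underlying: mor-dium-par
1. b -> p, d -> t, g -> k, v -> f, z -> s / _ #: no change
2. o -> e, u -> i / F C0 _: fires at position(s) 6: mordiimpar
surface: mordiimpar

cell NUM=ne, VEL=pa, CLASS=mi:
underlying: si-dium-nim-rog
1. b -> p, d -> t, g -> k, v -> f, z -> s / _ #: fires at position(s) 12: sidiumnimrok
2. o -> e, u -> i / F C0 _: fires at position(s) 5, 11: sidiimnimrek
surface: sidiimnimrek

cell NUM=ne, VEL=lu, CLASS=lu:
underlying: as-dium-pug-rog
1. b -> p, d -> t, g -> k, v -> f, z -> s / _ #: fires at position(s) 12: asdiumpugrok
2. o -> e, u -> i / F C0 _: fires at position(s) 5: asdiimpugrok
surface: asdiimpugrok

cell NUM=lu, VEL=lu, CLASS=un:
underlying: as-dium-a-si
1. b -> p, d -> t, g -> k, v -> f, z -> s / _ #: no change
2. o -> e, u -> i / F C0 _: fires at position(s) 5: asdiimasi
surface: asdiimasi


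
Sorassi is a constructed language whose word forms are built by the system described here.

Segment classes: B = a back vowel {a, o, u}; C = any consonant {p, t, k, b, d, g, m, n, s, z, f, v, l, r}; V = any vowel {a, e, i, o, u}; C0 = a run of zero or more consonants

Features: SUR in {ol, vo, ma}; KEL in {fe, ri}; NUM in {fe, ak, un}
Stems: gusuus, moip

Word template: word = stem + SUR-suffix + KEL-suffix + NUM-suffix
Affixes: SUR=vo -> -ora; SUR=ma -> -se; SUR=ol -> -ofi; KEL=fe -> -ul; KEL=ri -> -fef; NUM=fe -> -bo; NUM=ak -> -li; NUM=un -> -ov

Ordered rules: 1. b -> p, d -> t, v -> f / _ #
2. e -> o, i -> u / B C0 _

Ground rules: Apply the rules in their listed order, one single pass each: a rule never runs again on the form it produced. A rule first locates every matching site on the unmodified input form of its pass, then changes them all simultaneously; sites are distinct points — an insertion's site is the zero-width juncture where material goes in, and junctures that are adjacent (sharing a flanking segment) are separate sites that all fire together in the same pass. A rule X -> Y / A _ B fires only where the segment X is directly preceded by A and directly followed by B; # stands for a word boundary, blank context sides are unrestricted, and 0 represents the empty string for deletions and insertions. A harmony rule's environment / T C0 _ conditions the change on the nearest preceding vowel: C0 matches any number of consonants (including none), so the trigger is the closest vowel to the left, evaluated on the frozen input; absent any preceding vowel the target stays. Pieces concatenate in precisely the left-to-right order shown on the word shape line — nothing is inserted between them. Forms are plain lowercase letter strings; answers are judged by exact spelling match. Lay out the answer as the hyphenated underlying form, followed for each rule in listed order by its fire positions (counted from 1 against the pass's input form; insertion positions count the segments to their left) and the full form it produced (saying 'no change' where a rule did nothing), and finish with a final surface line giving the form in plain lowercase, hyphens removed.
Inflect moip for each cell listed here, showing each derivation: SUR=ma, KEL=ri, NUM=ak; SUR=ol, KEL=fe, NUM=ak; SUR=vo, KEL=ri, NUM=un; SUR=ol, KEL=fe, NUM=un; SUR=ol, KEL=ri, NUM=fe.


cell SUR=ma, KEL=ri, NUM=ak:
underlying: moip-se-fef-li
1. b -> p, d -> t, v -> f / _ #: no change
2. e -> o, i -> u / B C0 _: fires at position(s) 3: moupsefefli
surface: moupsefefli

cell SUR=ol, KEL=fe, NUM=ak:
underlying: moip-ofi-ul-li
1. b -> p, d -> t, v -> f / _ #: no change
2. e -> o, i -> u / B C0 _: fires at position(s) 3, 7, 11: moupofuullu
surface: moupofuullu

cell SUR=vo, KEL=ri, NUM=un:
underlying: moip-ora-fef-ov
1. b -> p, d -> t, v -> f / _ #: fires at position(s) 12: moiporafefof
2. e -> o, i -> u / B C0 _: fires at position(s) 3, 9: mouporafofof
surface: mouporafofof

cell SUR=ol, KEL=fe, NUM=un:
underlying: moip-ofi-ul-ov
1. b -> p, d -> t, v -> f / _ #: fires at position(s) 11: moipofiulof
2. e -> o, i -> u / B C0 _: fires at position(s) 3, 7: moupofuulof
surface: moupofuulof

cell SUR=ol, KEL=ri, NUM=fe:
underlying: moip-ofi-fef-bo
1. b -> p, d -> t, v -> f / _ #: no change
2. e -> o, i -> u / B C0 _: fires at position(s) 3, 7: moupofufefbo
surface: moupofufefbo


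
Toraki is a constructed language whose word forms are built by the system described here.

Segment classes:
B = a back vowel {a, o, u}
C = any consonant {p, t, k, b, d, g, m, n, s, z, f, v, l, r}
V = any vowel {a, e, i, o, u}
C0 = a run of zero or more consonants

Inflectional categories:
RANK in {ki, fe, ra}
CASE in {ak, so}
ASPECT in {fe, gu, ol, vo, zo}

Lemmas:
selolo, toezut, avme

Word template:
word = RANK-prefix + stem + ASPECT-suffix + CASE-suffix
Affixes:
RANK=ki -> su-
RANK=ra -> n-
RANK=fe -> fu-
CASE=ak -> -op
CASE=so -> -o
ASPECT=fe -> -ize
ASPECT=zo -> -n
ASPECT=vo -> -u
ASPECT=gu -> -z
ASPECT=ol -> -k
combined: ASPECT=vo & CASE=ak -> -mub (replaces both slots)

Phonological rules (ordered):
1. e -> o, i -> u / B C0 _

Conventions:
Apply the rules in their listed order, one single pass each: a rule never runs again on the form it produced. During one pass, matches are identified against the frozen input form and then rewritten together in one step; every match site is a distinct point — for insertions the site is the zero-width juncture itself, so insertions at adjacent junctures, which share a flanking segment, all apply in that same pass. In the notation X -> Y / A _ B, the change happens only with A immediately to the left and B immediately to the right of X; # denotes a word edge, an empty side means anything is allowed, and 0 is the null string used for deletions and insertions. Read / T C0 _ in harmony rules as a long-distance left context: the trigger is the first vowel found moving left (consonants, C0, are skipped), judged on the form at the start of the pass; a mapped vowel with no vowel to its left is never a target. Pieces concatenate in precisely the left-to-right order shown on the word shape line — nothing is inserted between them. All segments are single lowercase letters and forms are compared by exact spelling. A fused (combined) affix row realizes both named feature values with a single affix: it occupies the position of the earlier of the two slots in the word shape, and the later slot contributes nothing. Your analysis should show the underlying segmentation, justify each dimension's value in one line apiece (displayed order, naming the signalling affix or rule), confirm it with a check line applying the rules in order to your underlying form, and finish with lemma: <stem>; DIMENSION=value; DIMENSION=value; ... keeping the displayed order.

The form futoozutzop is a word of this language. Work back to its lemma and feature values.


underlying: fu-toezut-z-op
RANK=fe - signalled by the affix fu-
CASE=ak - signalled by the affix -op
ASPECT=gu - signalled by the affix -z
check: futoezutzop -> futoozutzop
lemma: toezut; RANK=fe; CASE=ak; ASPECT=gu


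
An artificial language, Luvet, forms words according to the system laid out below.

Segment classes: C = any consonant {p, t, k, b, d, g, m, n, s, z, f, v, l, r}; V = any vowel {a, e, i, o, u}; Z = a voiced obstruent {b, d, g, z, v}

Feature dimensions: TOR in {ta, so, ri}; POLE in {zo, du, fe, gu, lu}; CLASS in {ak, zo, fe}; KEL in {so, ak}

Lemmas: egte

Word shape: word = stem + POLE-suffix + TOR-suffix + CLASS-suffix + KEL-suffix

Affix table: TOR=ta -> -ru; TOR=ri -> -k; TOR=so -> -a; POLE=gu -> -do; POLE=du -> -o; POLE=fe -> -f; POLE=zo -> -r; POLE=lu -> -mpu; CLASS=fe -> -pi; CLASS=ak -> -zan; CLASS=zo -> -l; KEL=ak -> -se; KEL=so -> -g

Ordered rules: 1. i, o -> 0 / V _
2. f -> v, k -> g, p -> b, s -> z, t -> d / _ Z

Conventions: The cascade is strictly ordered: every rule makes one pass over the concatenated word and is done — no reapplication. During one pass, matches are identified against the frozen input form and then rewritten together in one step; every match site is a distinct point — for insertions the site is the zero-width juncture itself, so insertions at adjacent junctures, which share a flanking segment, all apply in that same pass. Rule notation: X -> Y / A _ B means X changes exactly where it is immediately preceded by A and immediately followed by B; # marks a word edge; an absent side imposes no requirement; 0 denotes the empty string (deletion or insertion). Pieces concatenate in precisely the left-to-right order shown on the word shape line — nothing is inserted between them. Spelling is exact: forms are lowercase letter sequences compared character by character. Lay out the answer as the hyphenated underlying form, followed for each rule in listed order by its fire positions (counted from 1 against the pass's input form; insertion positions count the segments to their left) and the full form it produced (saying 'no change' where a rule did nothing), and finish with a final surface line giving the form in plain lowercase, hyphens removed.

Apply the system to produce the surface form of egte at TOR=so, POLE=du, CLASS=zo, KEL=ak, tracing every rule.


underlying: egte-o-a-l-se
1. i, o -> 0 / V _: fires at position(s) 5: egtealse
2. f -> v, k -> g, p -> b, s -> z, t -> d / _ Z: no change
surface: egtealse


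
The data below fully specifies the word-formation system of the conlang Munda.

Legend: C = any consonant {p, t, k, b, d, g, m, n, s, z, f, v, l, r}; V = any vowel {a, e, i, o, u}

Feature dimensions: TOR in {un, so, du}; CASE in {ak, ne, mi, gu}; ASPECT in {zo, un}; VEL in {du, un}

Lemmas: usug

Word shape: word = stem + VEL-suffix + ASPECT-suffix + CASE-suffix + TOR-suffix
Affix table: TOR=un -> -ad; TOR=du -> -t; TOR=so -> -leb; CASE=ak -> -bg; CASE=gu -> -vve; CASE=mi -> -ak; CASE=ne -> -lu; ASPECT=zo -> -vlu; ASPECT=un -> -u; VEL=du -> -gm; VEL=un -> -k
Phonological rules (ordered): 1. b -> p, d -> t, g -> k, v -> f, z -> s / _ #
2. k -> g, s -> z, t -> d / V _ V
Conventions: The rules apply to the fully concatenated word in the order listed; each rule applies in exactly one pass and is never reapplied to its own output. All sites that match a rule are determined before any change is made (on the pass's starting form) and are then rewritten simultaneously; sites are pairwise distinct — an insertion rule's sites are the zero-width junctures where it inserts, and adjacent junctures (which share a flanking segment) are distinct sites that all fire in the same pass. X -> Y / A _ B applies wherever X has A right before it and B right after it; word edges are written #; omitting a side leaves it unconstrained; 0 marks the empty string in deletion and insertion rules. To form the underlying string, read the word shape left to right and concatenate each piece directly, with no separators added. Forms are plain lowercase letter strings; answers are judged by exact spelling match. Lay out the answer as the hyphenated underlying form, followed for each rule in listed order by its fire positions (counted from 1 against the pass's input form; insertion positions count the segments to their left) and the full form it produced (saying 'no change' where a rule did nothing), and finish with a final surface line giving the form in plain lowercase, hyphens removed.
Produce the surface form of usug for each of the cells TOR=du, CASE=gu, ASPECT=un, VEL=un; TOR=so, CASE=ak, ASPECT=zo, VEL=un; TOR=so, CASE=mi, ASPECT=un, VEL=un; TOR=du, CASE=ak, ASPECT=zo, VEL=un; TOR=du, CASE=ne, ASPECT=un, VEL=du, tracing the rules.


cell TOR=du, CASE=gu, ASPECT=un, VEL=un:
underlying: usug-k-u-vve-t
1. b -> p, d -> t, g -> k, v -> f, z -> s / _ #: no change
2. k -> g, s -> z, t -> d / V _ V: fires at position(s) 2: uzugkuvvet
surface: uzugkuvvet

cell TOR=so, CASE=ak, ASPECT=zo, VEL=un:
underlying: usug-k-vlu-bg-leb
1. b -> p, d -> t, g -> k, v -> f, z -> s / _ #: fires at position(s) 13: usugkvlubglep
2. k -> g, s -> z, t -> d / V _ V: fires at position(s) 2: uzugkvlubglep
surface: uzugkvlubglep

cell TOR=so, CASE=mi, ASPECT=un, VEL=un:
underlying: usug-k-u-ak-leb
1. b -> p, d -> t, g -> k, v -> f, z -> s / _ #: fires at position(s) 11: usugkuaklep
2. k -> g, s -> z, t -> d / V _ V: fires at position(s) 2: uzugkuaklep
surface: uzugkuaklep

cell TOR=du, CASE=ak, ASPECT=zo, VEL=un:
underlying: usug-k-vlu-bg-t
1. b -> p, d -> t, g -> k, v -> f, z -> s / _ #: no change
2. k -> g, s -> z, t -> d / V _ V: fires at position(s) 2: uzugkvlubgt
surface: uzugkvlubgt

cell TOR=du, CASE=ne, ASPECT=un, VEL=du:
underlying: usug-gm-u-lu-t
1. b -> p, d -> t, g -> k, v -> f, z -> s / _ #: no change
2. k -> g, s -> z, t -> d / V _ V: fires at position(s) 2: uzuggmulut
surface: uzuggmulut


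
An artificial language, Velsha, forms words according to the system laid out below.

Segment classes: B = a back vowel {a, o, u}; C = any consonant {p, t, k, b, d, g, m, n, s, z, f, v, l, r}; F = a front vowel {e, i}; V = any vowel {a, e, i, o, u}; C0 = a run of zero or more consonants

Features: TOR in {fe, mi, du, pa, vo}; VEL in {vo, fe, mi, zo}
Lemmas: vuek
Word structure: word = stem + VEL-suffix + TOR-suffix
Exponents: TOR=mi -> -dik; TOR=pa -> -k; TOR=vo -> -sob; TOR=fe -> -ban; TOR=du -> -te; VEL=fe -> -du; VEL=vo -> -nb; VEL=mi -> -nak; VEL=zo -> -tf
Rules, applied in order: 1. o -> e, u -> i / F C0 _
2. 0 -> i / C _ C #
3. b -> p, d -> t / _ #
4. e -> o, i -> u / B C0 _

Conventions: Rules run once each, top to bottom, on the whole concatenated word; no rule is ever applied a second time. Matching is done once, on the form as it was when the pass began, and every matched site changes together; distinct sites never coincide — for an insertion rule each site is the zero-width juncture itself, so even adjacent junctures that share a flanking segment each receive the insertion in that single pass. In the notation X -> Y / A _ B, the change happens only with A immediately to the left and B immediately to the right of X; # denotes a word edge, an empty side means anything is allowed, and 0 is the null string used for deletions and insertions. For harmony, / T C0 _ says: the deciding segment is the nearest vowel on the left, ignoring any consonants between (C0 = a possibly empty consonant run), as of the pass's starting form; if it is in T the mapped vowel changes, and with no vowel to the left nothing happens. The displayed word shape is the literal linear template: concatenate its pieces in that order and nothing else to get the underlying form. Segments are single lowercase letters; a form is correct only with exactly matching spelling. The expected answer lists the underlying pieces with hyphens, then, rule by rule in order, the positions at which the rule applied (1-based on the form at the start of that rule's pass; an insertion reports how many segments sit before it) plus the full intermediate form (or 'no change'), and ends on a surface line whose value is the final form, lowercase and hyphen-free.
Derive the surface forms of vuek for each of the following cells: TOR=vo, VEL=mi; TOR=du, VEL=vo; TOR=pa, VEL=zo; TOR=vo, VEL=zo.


cell TOR=vo, VEL=mi:
underlying: vuek-nak-sob
1. o -> e, u -> i / F C0 _: no change
2. 0 -> i / C _ C #: no change
3. b -> p, d -> t / _ #: fires at position(s) 10: vueknaksop
4. e -> o, i -> u / B C0 _: fires at position(s) 3: vuoknaksop
surface: vuoknaksop

cell TOR=du, VEL=vo:
underlying: vuek-nb-te
1. o -> e, u -> i / F C0 _: no change
2. 0 -> i / C _ C #: no change
3. b -> p, d -> t / _ #: no change
4. e -> o, i -> u / B C0 _: fires at position(s) 3: vuoknbte
surface: vuoknbte

cell TOR=pa, VEL=zo:
underlying: vuek-tf-k
1. o -> e, u -> i / F C0 _: no change
2. 0 -> i / C _ C #: inserts after position(s) 6: vuektfik
3. b -> p, d -> t / _ #: no change
4. e -> o, i -> u / B C0 _: fires at position(s) 3: vuoktfik
surface: vuoktfik

cell TOR=vo, VEL=zo:
underlying: vuek-tf-sob
1. o -> e, u -> i / F C0 _: fires at position(s) 8: vuektfseb
2. 0 -> i / C _ C #: no change
3. b -> p, d -> t / _ #: fires at position(s) 9: vuektfsep
4. e -> o, i -> u / B C0 _: fires at position(s) 3: vuoktfsep
surface: vuoktfsep


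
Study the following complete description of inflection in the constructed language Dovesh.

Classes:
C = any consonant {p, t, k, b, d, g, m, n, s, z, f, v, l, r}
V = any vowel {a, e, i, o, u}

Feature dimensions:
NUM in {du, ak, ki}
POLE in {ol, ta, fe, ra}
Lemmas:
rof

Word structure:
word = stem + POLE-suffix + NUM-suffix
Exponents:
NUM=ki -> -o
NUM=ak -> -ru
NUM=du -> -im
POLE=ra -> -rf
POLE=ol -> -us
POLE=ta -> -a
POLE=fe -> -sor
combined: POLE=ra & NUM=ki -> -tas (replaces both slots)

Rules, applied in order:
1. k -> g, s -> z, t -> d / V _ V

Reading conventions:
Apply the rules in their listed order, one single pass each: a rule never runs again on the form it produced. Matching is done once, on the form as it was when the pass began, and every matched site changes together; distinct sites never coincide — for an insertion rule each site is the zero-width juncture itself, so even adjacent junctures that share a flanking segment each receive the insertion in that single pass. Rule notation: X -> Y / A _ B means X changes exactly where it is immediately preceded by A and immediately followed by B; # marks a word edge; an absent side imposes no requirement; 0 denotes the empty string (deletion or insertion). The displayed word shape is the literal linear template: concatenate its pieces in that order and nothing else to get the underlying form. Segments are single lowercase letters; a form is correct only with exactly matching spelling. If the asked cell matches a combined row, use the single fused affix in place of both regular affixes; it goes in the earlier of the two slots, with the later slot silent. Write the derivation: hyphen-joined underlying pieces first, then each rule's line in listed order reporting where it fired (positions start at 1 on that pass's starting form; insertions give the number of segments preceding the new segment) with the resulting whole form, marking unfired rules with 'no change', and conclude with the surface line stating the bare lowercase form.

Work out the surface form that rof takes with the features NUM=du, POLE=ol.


underlying: rof-us-im
1. k -> g, s -> z, t -> d / V _ V: fires at position(s) 5: rofuzim
surface: rofuzim
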